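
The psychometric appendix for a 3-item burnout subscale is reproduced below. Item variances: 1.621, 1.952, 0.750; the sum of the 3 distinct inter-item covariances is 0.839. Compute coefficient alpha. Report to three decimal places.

ΣVar(i) = 1.621 + 1.952 + 0.750 = 4.323
Sum of distinct covariances = 0.839
Var(T) = ΣVar(i) + 2·Σcov = 4.323 + 2 × 0.839 = 6.001
α = (3/2)·(1 − 4.323/6.001) = 0.419

coefficient alpha = 0.419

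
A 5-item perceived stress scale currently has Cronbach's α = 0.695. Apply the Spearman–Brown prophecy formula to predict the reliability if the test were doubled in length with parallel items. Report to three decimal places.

predicted reliability = 0.820

Length factor m = 2
α' = m·α / (1 + (m−1)·α)
   = 2 × 0.695 / (1 + (2 − 1) × 0.695)
   = 1.3900 / 1.6950 = 0.820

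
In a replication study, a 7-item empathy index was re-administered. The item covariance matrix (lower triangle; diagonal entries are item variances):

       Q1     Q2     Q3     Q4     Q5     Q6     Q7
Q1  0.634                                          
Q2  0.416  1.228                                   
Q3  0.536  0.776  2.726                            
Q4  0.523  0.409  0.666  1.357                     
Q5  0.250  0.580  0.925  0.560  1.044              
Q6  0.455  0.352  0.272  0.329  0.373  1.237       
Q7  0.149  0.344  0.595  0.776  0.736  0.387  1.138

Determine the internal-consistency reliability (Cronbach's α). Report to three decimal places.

ΣVar(i) = 0.634 + 1.228 + 2.726 + 1.357 + 1.044 + 1.237 + 1.138 = 9.364
Σ_{i<j} σ_ij = 10.409
total variance = 9.364 + 2 × 10.409 = 30.182
α = (k/(k−1))·(1 − ΣVar(i)/total variance) = (7/6)·(1 − 9.364/30.182) = 0.805

Cronbach's α = 0.805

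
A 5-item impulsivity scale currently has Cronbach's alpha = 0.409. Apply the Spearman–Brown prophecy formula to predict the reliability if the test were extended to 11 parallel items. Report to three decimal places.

Length factor m = 11/5 = 2.2000
α' = m·α / (1 + (m−1)·α)
   = 11/5 × 0.409 / (1 + (11/5 − 1) × 0.409)
   = 0.8998 / 1.4908 = 0.604

predicted reliability = 0.604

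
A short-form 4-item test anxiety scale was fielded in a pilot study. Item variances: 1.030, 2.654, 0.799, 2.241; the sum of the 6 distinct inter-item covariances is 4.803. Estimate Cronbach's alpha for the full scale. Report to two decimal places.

Cronbach's alpha = 0.78

Σσᵢ² = 1.030 + 2.654 + 0.799 + 2.241 = 6.724
Sum of distinct covariances = 4.803
Var(T) = Σσᵢ² + 2·Σcov = 6.724 + 2 × 4.803 = 16.330
α = (4/3)·(1 − 6.724/16.330) = 0.78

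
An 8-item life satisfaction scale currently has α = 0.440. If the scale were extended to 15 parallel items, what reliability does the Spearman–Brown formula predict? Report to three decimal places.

Length factor m = 15/8 = 1.8750
α' = m·α / (1 + (m−1)·α)
   = 15/8 × 0.440 / (1 + (15/8 − 1) × 0.440)
   = 0.8250 / 1.3850 = 0.596

predicted reliability = 0.596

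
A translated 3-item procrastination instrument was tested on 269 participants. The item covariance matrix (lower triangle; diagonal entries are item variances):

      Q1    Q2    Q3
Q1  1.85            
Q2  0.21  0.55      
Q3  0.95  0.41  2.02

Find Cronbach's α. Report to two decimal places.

sum of item variances = 1.85 + 0.55 + 2.02 = 4.42
Sum of the distinct covariances = 1.57
Var(T) = 4.42 + 2 × 1.57 = 7.56
α = (k/(k−1))·(1 − sum of item variances/Var(T)) = (3/2)·(1 − 4.42/7.56) = 0.62

α = 0.62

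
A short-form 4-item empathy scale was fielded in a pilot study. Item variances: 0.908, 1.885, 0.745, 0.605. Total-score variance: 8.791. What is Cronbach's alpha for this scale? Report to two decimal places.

Cronbach's alpha = 0.70

Σσᵢ² = 0.908 + 1.885 + 0.745 + 0.605 = 4.143
α = (k/(k−1))·(1 − Σσᵢ²/σ²_T) = (4/3)·(1 − 4.143/8.791) = 0.70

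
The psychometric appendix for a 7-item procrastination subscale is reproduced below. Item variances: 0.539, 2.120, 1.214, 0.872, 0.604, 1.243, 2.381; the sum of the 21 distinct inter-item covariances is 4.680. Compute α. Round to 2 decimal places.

ΣVar(i) = 0.539 + 2.120 + 1.214 + 0.872 + 0.604 + 1.243 + 2.381 = 8.973
Sum of distinct covariances = 4.680
σ²_total = ΣVar(i) + 2·Σcov = 8.973 + 2 × 4.680 = 18.333
α = (7/6)·(1 − 8.973/18.333) = 0.60

α = 0.60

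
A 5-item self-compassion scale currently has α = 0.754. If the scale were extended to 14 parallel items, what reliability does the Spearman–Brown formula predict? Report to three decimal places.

Length factor m = 14/5 = 2.8000
α' = m·α / (1 + (m−1)·α)
   = 14/5 × 0.754 / (1 + (14/5 − 1) × 0.754)
   = 2.1112 / 2.3572 = 0.896

predicted reliability = 0.896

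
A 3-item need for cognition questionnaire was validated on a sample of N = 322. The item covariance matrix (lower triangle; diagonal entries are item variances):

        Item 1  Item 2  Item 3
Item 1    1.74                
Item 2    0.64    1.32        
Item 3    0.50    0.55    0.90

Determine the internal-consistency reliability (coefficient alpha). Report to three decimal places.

ΣVar(i) = 1.74 + 1.32 + 0.90 = 3.96
Sum of off-diagonal covariances = 1.69
total variance = 3.96 + 2 × 1.69 = 7.34
α = (k/(k−1))·(1 − ΣVar(i)/total variance) = (3/2)·(1 − 3.96/7.34) = 0.691

coefficient alpha = 0.691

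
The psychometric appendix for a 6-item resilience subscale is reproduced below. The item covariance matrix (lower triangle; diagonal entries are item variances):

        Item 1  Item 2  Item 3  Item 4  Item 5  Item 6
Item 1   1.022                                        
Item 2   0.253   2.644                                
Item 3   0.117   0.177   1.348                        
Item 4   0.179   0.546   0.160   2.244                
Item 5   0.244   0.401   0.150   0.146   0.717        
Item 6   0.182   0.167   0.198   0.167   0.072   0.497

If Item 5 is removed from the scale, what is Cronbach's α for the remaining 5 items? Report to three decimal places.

Remaining items: Item 1, Item 2, Item 3, Item 4, Item 6 (k = 5).
sum of item variances = 1.022 + 2.644 + 1.348 + 2.244 + 0.497 = 7.755
σ²_total = 7.755 + 2 × 2.146 = 12.047
α (item deleted) = (5/4)·(1 − 7.755/12.047) = 0.445

Cronbach's α = 0.445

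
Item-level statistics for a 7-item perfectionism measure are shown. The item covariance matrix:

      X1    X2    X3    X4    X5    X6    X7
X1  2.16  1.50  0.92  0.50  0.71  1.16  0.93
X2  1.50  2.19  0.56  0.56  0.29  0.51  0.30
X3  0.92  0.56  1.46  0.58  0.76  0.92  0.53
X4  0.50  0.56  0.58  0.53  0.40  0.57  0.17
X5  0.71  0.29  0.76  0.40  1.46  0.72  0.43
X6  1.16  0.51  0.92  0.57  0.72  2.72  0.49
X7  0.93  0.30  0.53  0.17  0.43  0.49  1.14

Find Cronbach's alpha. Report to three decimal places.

Cronbach's alpha = 0.815

ΣVar(i) = 2.16 + 2.19 + 1.46 + 0.53 + 1.46 + 2.72 + 1.14 = 11.66
Sum of off-diagonal covariances = 13.51
total variance = 11.66 + 2 × 13.51 = 38.68
α = (k/(k−1))·(1 − ΣVar(i)/total variance) = (7/6)·(1 − 11.66/38.68) = 0.815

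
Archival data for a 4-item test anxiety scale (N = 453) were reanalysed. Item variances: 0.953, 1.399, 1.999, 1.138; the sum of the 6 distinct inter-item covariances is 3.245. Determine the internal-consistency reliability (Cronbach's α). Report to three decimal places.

sum of item variances = 0.953 + 1.399 + 1.999 + 1.138 = 5.489
Sum of distinct covariances = 3.245
σ²_total = sum of item variances + 2·Σcov = 5.489 + 2 × 3.245 = 11.979
α = (4/3)·(1 − 5.489/11.979) = 0.722

Cronbach's α = 0.722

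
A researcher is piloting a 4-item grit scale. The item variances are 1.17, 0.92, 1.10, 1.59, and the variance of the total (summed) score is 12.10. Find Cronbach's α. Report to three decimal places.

ΣVar(i) = 1.17 + 0.92 + 1.10 + 1.59 = 4.78
α = (k/(k−1))·(1 − ΣVar(i)/σ²_T) = (4/3)·(1 − 4.78/12.10) = 0.807

α = 0.807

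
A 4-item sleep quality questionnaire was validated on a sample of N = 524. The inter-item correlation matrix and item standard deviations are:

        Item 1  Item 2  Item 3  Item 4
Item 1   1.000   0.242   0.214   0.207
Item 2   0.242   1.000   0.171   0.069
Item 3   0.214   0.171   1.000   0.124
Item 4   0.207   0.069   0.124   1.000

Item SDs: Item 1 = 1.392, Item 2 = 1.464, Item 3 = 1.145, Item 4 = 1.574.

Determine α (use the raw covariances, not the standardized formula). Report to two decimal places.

Σσ²ᵢ = 1.392² + 1.464² + 1.145² + 1.574² = 7.8695
Covariances σ_ij = r_ij · s_i · s_j:
  σ(Item 1,Item 2) = 0.242 × 1.392 × 1.464 = 0.4932
  σ(Item 1,Item 3) = 0.214 × 1.392 × 1.145 = 0.3411
  σ(Item 1,Item 4) = 0.207 × 1.392 × 1.574 = 0.4535
  σ(Item 2,Item 3) = 0.171 × 1.464 × 1.145 = 0.2866
  σ(Item 2,Item 4) = 0.069 × 1.464 × 1.574 = 0.1590
  σ(Item 3,Item 4) = 0.124 × 1.145 × 1.574 = 0.2235
σ²_T = Σσ²ᵢ + 2·Σσ_ij = 7.8695 + 2 × 1.9569 = 11.7833
α = (4/3)·(1 − 7.8695/11.7833) = 0.44

α = 0.44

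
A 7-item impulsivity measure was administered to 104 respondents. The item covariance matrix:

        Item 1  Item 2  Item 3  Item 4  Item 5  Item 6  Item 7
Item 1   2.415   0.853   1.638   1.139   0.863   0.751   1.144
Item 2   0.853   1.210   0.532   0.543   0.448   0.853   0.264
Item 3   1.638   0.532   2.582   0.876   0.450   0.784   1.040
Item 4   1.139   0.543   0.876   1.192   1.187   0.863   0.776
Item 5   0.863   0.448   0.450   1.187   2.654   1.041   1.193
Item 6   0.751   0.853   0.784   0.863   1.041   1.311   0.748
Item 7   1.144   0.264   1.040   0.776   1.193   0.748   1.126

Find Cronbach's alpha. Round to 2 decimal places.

sum of item variances = 2.415 + 1.210 + 2.582 + 1.192 + 2.654 + 1.311 + 1.126 = 12.490
Σ_{i<j} σ_ij = 17.986
σ²_total = 12.490 + 2 × 17.986 = 48.462
α = (k/(k−1))·(1 − sum of item variances/σ²_total) = (7/6)·(1 − 12.490/48.462) = 0.87

Cronbach's alpha = 0.87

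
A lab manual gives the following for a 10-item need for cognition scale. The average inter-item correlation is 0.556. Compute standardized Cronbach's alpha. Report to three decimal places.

Standardized α = k·r̄ / (1 + (k−1)·r̄) = 10 × 0.556 / (1 + 9 × 0.556)
  = 5.5600 / 6.0040 = 0.926

standardized Cronbach's alpha = 0.926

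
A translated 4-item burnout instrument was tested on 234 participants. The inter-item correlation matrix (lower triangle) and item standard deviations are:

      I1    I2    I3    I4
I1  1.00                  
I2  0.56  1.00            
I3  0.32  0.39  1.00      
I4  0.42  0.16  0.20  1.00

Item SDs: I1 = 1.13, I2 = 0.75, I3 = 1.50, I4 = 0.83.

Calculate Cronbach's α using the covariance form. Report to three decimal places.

α = 0.639

Σσ²ᵢ = 1.13² + 0.75² + 1.50² + 0.83² = 4.7783
Covariances σ_ij = r_ij · s_i · s_j:
  σ(I1,I2) = 0.56 × 1.13 × 0.75 = 0.4746
  σ(I1,I3) = 0.32 × 1.13 × 1.50 = 0.5424
  σ(I1,I4) = 0.42 × 1.13 × 0.83 = 0.3939
  σ(I2,I3) = 0.39 × 0.75 × 1.50 = 0.4387
  σ(I2,I4) = 0.16 × 0.75 × 0.83 = 0.0996
  σ(I3,I4) = 0.20 × 1.50 × 0.83 = 0.2490
σ²_T = Σσ²ᵢ + 2·Σσ_ij = 4.7783 + 2 × 2.1982 = 9.1747
α = (4/3)·(1 − 4.7783/9.1747) = 0.639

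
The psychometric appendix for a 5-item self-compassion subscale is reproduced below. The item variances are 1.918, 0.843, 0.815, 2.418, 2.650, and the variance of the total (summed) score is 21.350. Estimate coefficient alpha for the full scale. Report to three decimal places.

α = 0.744

Σσᵢ² = 1.918 + 0.843 + 0.815 + 2.418 + 2.650 = 8.644
α = (k/(k−1))·(1 − Σσᵢ²/σ²_total) = (5/4)·(1 − 8.644/21.350) = 0.744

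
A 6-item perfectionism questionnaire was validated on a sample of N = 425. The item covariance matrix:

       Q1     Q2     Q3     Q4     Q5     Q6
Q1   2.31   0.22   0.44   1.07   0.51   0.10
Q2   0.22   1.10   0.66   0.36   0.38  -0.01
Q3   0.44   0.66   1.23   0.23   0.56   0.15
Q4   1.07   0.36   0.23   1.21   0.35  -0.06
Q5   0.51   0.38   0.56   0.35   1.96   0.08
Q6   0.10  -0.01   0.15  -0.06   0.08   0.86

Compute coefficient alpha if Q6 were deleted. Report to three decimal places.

α = 0.688

Remaining items: Q1, Q2, Q3, Q4, Q5 (k = 5).
sum of item variances = 2.31 + 1.10 + 1.23 + 1.21 + 1.96 = 7.81
σ²_total = 7.81 + 2 × 4.78 = 17.37
α (item deleted) = (5/4)·(1 − 7.81/17.37) = 0.688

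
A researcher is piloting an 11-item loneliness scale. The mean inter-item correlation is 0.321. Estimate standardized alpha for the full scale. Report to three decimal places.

α = 0.839

Standardized α = k·r̄ / (1 + (k−1)·r̄) = 11 × 0.321 / (1 + 10 × 0.321)
  = 3.5310 / 4.2100 = 0.839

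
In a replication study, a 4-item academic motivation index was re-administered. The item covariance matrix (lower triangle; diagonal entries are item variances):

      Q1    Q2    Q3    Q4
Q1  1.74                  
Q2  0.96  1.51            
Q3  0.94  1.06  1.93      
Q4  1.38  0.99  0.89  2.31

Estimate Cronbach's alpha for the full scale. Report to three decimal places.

Σσ²ᵢ = 1.74 + 1.51 + 1.93 + 2.31 = 7.49
Sum of off-diagonal covariances = 6.22
σ²_total = 7.49 + 2 × 6.22 = 19.93
α = (k/(k−1))·(1 − Σσ²ᵢ/σ²_total) = (4/3)·(1 − 7.49/19.93) = 0.832

α = 0.832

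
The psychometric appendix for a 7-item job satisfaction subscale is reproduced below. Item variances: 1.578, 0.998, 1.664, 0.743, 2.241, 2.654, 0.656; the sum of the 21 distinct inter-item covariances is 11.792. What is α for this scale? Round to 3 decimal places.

sum of item variances = 1.578 + 0.998 + 1.664 + 0.743 + 2.241 + 2.654 + 0.656 = 10.534
Sum of distinct covariances = 11.792
Var(T) = sum of item variances + 2·Σcov = 10.534 + 2 × 11.792 = 34.118
α = (7/6)·(1 − 10.534/34.118) = 0.806

α = 0.806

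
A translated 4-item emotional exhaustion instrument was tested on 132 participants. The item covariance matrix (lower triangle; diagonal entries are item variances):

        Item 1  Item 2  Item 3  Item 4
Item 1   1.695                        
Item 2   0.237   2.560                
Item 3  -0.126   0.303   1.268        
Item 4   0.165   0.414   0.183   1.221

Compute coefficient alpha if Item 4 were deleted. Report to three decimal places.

coefficient alpha = 0.196

Remaining items: Item 1, Item 2, Item 3 (k = 3).
sum of item variances = 1.695 + 2.560 + 1.268 = 5.523
σ²_T = 5.523 + 2 × 0.414 = 6.351
α (item deleted) = (3/2)·(1 − 5.523/6.351) = 0.196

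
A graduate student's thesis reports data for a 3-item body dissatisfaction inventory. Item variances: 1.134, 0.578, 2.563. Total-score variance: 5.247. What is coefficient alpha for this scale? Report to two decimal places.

Σσᵢ² = 1.134 + 0.578 + 2.563 = 4.275
α = (k/(k−1))·(1 − Σσᵢ²/total variance) = (3/2)·(1 − 4.275/5.247) = 0.28

α = 0.28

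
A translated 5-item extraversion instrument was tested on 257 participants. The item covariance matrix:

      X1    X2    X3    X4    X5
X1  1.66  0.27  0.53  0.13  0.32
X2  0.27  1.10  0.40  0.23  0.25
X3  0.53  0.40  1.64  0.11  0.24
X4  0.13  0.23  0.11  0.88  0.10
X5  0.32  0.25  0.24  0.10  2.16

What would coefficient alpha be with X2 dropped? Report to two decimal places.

Remaining items: X1, X3, X4, X5 (k = 4).
ΣVar(i) = 1.66 + 1.64 + 0.88 + 2.16 = 6.34
total variance = 6.34 + 2 × 1.43 = 9.20
α (item deleted) = (4/3)·(1 − 6.34/9.20) = 0.41

α = 0.41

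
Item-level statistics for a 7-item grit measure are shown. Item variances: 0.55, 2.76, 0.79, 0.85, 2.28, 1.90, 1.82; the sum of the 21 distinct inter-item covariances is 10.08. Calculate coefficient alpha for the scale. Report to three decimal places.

α = 0.756

ΣVar(i) = 0.55 + 2.76 + 0.79 + 0.85 + 2.28 + 1.90 + 1.82 = 10.95
Sum of distinct covariances = 10.08
σ²_T = ΣVar(i) + 2·Σcov = 10.95 + 2 × 10.08 = 31.11
α = (7/6)·(1 − 10.95/31.11) = 0.756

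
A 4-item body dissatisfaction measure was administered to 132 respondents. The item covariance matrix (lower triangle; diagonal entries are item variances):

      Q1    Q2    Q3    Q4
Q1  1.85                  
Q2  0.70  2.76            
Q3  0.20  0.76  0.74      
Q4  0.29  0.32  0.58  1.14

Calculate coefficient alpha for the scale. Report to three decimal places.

ΣVar(i) = 1.85 + 2.76 + 0.74 + 1.14 = 6.49
Sum of off-diagonal covariances = 2.85
total variance = 6.49 + 2 × 2.85 = 12.19
α = (k/(k−1))·(1 − ΣVar(i)/total variance) = (4/3)·(1 − 6.49/12.19) = 0.623

coefficient alpha = 0.623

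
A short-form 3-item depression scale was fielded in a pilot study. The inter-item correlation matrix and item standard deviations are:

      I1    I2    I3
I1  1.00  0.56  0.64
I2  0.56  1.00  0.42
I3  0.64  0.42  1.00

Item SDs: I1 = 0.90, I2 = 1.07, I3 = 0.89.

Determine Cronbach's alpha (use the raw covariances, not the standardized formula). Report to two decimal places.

Σσ²ᵢ = 0.90² + 1.07² + 0.89² = 2.7470
Covariances σ_ij = r_ij · s_i · s_j:
  σ(I1,I2) = 0.56 × 0.90 × 1.07 = 0.5393
  σ(I1,I3) = 0.64 × 0.90 × 0.89 = 0.5126
  σ(I2,I3) = 0.42 × 1.07 × 0.89 = 0.4000
σ²_T = Σσ²ᵢ + 2·Σσ_ij = 2.7470 + 2 × 1.4519 = 5.6508
α = (3/2)·(1 − 2.7470/5.6508) = 0.77

Cronbach's alpha = 0.77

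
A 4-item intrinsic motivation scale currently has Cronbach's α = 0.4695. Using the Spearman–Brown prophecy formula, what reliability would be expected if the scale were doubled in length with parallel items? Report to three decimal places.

Length factor m = 2
α' = m·α / (1 + (m−1)·α)
   = 2 × 0.4695 / (1 + (2 − 1) × 0.4695)
   = 0.9390 / 1.4695 = 0.639

predicted reliability = 0.639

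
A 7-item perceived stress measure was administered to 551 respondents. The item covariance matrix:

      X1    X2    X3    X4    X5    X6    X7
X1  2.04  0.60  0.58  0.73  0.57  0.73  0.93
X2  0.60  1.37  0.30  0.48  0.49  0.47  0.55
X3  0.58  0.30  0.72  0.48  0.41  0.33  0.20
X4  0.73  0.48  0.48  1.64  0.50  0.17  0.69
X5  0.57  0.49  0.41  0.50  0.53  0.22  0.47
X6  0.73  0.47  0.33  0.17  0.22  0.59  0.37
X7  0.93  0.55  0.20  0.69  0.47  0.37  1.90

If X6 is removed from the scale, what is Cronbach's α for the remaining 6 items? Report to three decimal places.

Remaining items: X1, X2, X3, X4, X5, X7 (k = 6).
sum of item variances = 2.04 + 1.37 + 0.72 + 1.64 + 0.53 + 1.90 = 8.20
total variance = 8.20 + 2 × 7.98 = 24.16
α (item deleted) = (6/5)·(1 − 8.20/24.16) = 0.793

α = 0.793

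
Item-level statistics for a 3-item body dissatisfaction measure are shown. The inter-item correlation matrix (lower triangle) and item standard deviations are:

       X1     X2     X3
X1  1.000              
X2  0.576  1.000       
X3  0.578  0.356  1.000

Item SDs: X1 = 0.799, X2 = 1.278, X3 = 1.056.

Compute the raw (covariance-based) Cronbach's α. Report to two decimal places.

Cronbach's α = 0.72

Σσ²ᵢ = 0.799² + 1.278² + 1.056² = 3.3868
Covariances σ_ij = r_ij · s_i · s_j:
  σ(X1,X2) = 0.576 × 0.799 × 1.278 = 0.5882
  σ(X1,X3) = 0.578 × 0.799 × 1.056 = 0.4877
  σ(X2,X3) = 0.356 × 1.278 × 1.056 = 0.4804
σ²_T = Σσ²ᵢ + 2·Σσ_ij = 3.3868 + 2 × 1.5563 = 6.4994
α = (3/2)·(1 − 3.3868/6.4994) = 0.72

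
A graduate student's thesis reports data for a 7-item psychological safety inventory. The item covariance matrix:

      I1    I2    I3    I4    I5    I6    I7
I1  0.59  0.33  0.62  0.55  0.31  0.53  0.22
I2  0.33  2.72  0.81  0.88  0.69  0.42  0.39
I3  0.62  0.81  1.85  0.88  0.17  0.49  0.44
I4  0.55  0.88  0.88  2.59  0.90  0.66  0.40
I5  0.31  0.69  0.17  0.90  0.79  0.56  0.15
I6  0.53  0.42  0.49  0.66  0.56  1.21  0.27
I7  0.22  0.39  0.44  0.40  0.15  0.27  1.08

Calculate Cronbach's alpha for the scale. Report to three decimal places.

Σσᵢ² = 0.59 + 2.72 + 1.85 + 2.59 + 0.79 + 1.21 + 1.08 = 10.83
Sum of off-diagonal covariances = 10.67
σ²_T = 10.83 + 2 × 10.67 = 32.17
α = (k/(k−1))·(1 − Σσᵢ²/σ²_T) = (7/6)·(1 − 10.83/32.17) = 0.774

α = 0.774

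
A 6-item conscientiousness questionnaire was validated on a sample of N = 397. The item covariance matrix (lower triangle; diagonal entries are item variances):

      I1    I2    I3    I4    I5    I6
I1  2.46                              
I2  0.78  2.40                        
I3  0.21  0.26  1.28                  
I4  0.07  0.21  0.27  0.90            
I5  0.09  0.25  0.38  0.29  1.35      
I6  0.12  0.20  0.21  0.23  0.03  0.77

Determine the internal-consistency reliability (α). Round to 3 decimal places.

α = 0.528

ΣVar(i) = 2.46 + 2.40 + 1.28 + 0.90 + 1.35 + 0.77 = 9.16
Σ_{i<j} σ_ij = 3.60
Var(T) = 9.16 + 2 × 3.60 = 16.36
α = (k/(k−1))·(1 − ΣVar(i)/Var(T)) = (6/5)·(1 − 9.16/16.36) = 0.528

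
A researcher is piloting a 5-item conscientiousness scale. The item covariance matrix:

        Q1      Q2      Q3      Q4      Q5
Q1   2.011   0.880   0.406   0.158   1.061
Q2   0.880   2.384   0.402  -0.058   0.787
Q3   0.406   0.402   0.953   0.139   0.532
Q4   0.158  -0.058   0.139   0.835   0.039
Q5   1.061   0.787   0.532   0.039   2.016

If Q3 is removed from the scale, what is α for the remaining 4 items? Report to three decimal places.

Remaining items: Q1, Q2, Q4, Q5 (k = 4).
sum of item variances = 2.011 + 2.384 + 0.835 + 2.016 = 7.246
σ²_T = 7.246 + 2 × 2.867 = 12.980
α (item deleted) = (4/3)·(1 − 7.246/12.980) = 0.589

α = 0.589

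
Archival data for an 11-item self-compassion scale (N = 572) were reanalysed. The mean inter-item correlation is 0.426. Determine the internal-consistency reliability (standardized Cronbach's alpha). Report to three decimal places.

Standardized α = k·r̄ / (1 + (k−1)·r̄) = 11 × 0.426 / (1 + 10 × 0.426)
  = 4.6860 / 5.2600 = 0.891

α = 0.891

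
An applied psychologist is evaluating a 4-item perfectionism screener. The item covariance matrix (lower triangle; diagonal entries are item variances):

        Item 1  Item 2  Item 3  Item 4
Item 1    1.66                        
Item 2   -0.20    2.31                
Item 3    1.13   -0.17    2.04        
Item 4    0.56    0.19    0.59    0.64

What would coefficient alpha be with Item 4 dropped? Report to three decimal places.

α = 0.303

Remaining items: Item 1, Item 2, Item 3 (k = 3).
sum of item variances = 1.66 + 2.31 + 2.04 = 6.01
σ²_T = 6.01 + 2 × 0.76 = 7.53
α (item deleted) = (3/2)·(1 − 6.01/7.53) = 0.303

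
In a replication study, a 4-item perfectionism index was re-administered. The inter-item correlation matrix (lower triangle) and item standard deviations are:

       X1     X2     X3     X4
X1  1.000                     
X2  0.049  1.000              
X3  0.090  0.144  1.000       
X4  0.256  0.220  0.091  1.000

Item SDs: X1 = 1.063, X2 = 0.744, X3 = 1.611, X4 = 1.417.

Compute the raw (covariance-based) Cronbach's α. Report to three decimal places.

Cronbach's α = 0.366

Σσ²ᵢ = 1.063² + 0.744² + 1.611² + 1.417² = 6.2867
Covariances σ_ij = r_ij · s_i · s_j:
  σ(X1,X2) = 0.049 × 1.063 × 0.744 = 0.0388
  σ(X1,X3) = 0.090 × 1.063 × 1.611 = 0.1541
  σ(X1,X4) = 0.256 × 1.063 × 1.417 = 0.3856
  σ(X2,X3) = 0.144 × 0.744 × 1.611 = 0.1726
  σ(X2,X4) = 0.220 × 0.744 × 1.417 = 0.2319
  σ(X3,X4) = 0.091 × 1.611 × 1.417 = 0.2077
σ²_T = Σσ²ᵢ + 2·Σσ_ij = 6.2867 + 2 × 1.1907 = 8.6681
α = (4/3)·(1 − 6.2867/8.6681) = 0.366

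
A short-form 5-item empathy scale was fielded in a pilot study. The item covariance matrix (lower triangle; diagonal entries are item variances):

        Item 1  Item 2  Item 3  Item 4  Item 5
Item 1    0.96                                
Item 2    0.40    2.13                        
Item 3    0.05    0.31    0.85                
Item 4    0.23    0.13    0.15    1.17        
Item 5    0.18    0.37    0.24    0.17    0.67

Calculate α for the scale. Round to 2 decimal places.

α = 0.54

Σσᵢ² = 0.96 + 2.13 + 0.85 + 1.17 + 0.67 = 5.78
Sum of the distinct covariances = 2.23
σ²_T = 5.78 + 2 × 2.23 = 10.24
α = (k/(k−1))·(1 − Σσᵢ²/σ²_T) = (5/4)·(1 − 5.78/10.24) = 0.54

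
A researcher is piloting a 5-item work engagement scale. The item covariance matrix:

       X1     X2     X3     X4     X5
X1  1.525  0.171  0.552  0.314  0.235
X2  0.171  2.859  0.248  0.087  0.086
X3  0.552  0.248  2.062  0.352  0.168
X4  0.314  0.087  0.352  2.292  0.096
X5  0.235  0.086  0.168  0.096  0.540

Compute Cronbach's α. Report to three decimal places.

Cronbach's α = 0.415

sum of item variances = 1.525 + 2.859 + 2.062 + 2.292 + 0.540 = 9.278
Sum of off-diagonal covariances = 2.309
Var(T) = 9.278 + 2 × 2.309 = 13.896
α = (k/(k−1))·(1 − sum of item variances/Var(T)) = (5/4)·(1 − 9.278/13.896) = 0.415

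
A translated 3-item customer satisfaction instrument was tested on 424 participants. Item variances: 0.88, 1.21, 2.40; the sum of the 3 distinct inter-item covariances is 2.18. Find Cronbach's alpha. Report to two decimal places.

Σσ²ᵢ = 0.88 + 1.21 + 2.40 = 4.49
Sum of distinct covariances = 2.18
Var(T) = Σσ²ᵢ + 2·Σcov = 4.49 + 2 × 2.18 = 8.85
α = (3/2)·(1 − 4.49/8.85) = 0.74

Cronbach's alpha = 0.74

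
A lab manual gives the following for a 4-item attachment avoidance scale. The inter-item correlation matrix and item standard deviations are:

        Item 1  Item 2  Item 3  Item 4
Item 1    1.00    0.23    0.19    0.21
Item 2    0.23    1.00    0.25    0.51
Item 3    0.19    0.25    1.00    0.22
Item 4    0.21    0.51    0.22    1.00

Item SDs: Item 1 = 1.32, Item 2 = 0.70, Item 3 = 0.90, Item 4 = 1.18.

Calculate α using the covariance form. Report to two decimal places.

α = 0.55

Σσ²ᵢ = 1.32² + 0.70² + 0.90² + 1.18² = 4.4348
Covariances σ_ij = r_ij · s_i · s_j:
  σ(Item 1,Item 2) = 0.23 × 1.32 × 0.70 = 0.2125
  σ(Item 1,Item 3) = 0.19 × 1.32 × 0.90 = 0.2257
  σ(Item 1,Item 4) = 0.21 × 1.32 × 1.18 = 0.3271
  σ(Item 2,Item 3) = 0.25 × 0.70 × 0.90 = 0.1575
  σ(Item 2,Item 4) = 0.51 × 0.70 × 1.18 = 0.4213
  σ(Item 3,Item 4) = 0.22 × 0.90 × 1.18 = 0.2336
σ²_T = Σσ²ᵢ + 2·Σσ_ij = 4.4348 + 2 × 1.5777 = 7.5902
α = (4/3)·(1 − 4.4348/7.5902) = 0.55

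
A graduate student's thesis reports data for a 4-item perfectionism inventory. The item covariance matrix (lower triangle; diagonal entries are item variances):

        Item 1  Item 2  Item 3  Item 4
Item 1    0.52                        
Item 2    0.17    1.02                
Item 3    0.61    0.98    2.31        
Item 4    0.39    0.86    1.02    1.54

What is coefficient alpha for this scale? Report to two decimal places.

coefficient alpha = 0.80

ΣVar(i) = 0.52 + 1.02 + 2.31 + 1.54 = 5.39
Sum of off-diagonal covariances = 4.03
σ²_T = 5.39 + 2 × 4.03 = 13.45
α = (k/(k−1))·(1 − ΣVar(i)/σ²_T) = (4/3)·(1 − 5.39/13.45) = 0.80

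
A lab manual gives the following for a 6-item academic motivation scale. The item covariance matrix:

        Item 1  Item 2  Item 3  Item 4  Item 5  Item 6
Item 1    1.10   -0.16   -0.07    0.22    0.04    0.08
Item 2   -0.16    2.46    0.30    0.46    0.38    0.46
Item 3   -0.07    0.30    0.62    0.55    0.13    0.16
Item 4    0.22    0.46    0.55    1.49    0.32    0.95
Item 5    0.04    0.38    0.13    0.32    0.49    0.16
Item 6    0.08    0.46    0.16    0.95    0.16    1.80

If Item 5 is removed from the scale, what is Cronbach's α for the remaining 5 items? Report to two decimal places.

Cronbach's α = 0.55

Remaining items: Item 1, Item 2, Item 3, Item 4, Item 6 (k = 5).
Σσ²ᵢ = 1.10 + 2.46 + 0.62 + 1.49 + 1.80 = 7.47
σ²_T = 7.47 + 2 × 2.95 = 13.37
α (item deleted) = (5/4)·(1 − 7.47/13.37) = 0.55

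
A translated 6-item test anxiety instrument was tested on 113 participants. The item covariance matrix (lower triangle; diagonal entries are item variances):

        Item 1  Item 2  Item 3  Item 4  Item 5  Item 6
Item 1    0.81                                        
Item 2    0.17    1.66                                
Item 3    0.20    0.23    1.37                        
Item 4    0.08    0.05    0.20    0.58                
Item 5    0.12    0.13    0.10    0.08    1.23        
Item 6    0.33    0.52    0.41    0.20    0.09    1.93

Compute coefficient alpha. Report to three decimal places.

α = 0.521

Σσᵢ² = 0.81 + 1.66 + 1.37 + 0.58 + 1.23 + 1.93 = 7.58
Sum of off-diagonal covariances = 2.91
total variance = 7.58 + 2 × 2.91 = 13.40
α = (k/(k−1))·(1 − Σσᵢ²/total variance) = (6/5)·(1 − 7.58/13.40) = 0.521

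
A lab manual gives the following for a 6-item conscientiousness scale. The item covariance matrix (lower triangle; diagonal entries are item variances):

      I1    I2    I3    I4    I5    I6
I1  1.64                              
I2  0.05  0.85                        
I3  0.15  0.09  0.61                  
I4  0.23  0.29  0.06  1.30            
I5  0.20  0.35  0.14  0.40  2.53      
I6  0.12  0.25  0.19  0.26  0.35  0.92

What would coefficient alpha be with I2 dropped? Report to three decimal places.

coefficient alpha = 0.469

Remaining items: I1, I3, I4, I5, I6 (k = 5).
sum of item variances = 1.64 + 0.61 + 1.30 + 2.53 + 0.92 = 7.00
Var(T) = 7.00 + 2 × 2.10 = 11.20
α (item deleted) = (5/4)·(1 − 7.00/11.20) = 0.469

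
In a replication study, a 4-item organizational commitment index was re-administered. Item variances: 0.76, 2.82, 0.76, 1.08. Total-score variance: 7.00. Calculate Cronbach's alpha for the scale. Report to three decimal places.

Cronbach's alpha = 0.301

sum of item variances = 0.76 + 2.82 + 0.76 + 1.08 = 5.42
α = (k/(k−1))·(1 − sum of item variances/σ²_total) = (4/3)·(1 − 5.42/7.00) = 0.301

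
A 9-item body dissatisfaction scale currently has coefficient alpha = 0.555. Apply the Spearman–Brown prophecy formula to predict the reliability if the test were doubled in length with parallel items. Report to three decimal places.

Length factor m = 2
α' = m·α / (1 + (m−1)·α)
   = 2 × 0.555 / (1 + (2 − 1) × 0.555)
   = 1.1100 / 1.5550 = 0.714

predicted reliability = 0.714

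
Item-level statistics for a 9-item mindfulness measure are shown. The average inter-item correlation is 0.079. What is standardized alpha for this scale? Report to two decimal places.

α = 0.44

Standardized α = k·r̄ / (1 + (k−1)·r̄) = 9 × 0.079 / (1 + 8 × 0.079)
  = 0.7110 / 1.6320 = 0.44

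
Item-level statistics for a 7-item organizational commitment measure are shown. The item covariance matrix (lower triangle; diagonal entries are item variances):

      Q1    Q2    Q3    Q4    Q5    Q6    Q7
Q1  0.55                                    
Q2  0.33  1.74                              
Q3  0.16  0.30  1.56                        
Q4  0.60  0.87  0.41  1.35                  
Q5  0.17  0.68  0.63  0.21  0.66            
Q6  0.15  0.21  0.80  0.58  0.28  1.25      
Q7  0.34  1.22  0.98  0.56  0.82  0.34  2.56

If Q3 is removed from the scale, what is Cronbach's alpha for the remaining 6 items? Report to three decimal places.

Remaining items: Q1, Q2, Q4, Q5, Q6, Q7 (k = 6).
Σσᵢ² = 0.55 + 1.74 + 1.35 + 0.66 + 1.25 + 2.56 = 8.11
Var(T) = 8.11 + 2 × 7.36 = 22.83
α (item deleted) = (6/5)·(1 − 8.11/22.83) = 0.774

α = 0.774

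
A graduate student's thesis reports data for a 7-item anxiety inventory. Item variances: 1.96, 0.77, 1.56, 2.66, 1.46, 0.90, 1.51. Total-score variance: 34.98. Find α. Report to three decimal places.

Σσᵢ² = 1.96 + 0.77 + 1.56 + 2.66 + 1.46 + 0.90 + 1.51 = 10.82
α = (k/(k−1))·(1 − Σσᵢ²/σ²_total) = (7/6)·(1 − 10.82/34.98) = 0.806

α = 0.806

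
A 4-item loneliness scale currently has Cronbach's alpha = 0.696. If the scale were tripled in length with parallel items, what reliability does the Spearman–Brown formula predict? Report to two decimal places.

predicted reliability = 0.87

Length factor m = 3
α' = m·α / (1 + (m−1)·α)
   = 3 × 0.696 / (1 + (3 − 1) × 0.696)
   = 2.0880 / 2.3920 = 0.87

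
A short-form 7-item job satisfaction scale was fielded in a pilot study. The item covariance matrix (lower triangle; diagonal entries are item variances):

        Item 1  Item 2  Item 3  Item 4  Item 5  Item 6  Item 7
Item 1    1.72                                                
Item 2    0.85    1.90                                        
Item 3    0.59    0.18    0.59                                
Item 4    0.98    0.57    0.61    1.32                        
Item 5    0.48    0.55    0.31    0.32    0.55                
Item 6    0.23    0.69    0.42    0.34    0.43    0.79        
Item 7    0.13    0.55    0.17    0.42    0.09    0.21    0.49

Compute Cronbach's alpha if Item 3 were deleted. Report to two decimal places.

Remaining items: Item 1, Item 2, Item 4, Item 5, Item 6, Item 7 (k = 6).
ΣVar(i) = 1.72 + 1.90 + 1.32 + 0.55 + 0.79 + 0.49 = 6.77
σ²_T = 6.77 + 2 × 6.84 = 20.45
α (item deleted) = (6/5)·(1 − 6.77/20.45) = 0.80

Cronbach's alpha = 0.80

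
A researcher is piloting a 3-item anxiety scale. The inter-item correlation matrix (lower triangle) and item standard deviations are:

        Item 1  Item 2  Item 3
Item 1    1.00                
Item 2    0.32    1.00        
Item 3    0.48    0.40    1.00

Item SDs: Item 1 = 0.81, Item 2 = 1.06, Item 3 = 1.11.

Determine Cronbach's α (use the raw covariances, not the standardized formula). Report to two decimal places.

Σσ²ᵢ = 0.81² + 1.06² + 1.11² = 3.0118
Covariances σ_ij = r_ij · s_i · s_j:
  σ(Item 1,Item 2) = 0.32 × 0.81 × 1.06 = 0.2748
  σ(Item 1,Item 3) = 0.48 × 0.81 × 1.11 = 0.4316
  σ(Item 2,Item 3) = 0.40 × 1.06 × 1.11 = 0.4706
σ²_T = Σσ²ᵢ + 2·Σσ_ij = 3.0118 + 2 × 1.1770 = 5.3658
α = (3/2)·(1 − 3.0118/5.3658) = 0.66

Cronbach's α = 0.66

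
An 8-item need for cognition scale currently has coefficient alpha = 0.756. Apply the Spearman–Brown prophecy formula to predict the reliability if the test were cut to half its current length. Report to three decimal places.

Length factor m = 1/2
α' = m·α / (1 − (1−m)·α)
   = 1/2 × 0.756 / (1 − (1 − 1/2) × 0.756)
   = 0.3780 / 0.6220 = 0.608

predicted reliability = 0.608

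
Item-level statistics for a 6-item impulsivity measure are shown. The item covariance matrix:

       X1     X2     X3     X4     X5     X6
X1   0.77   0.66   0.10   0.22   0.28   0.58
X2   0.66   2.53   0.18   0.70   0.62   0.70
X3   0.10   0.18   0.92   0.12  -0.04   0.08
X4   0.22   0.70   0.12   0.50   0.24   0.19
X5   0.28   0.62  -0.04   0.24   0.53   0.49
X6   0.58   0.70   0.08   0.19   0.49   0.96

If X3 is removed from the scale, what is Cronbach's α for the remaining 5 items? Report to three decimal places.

Remaining items: X1, X2, X4, X5, X6 (k = 5).
Σσᵢ² = 0.77 + 2.53 + 0.50 + 0.53 + 0.96 = 5.29
total variance = 5.29 + 2 × 4.68 = 14.65
α (item deleted) = (5/4)·(1 − 5.29/14.65) = 0.799

α = 0.799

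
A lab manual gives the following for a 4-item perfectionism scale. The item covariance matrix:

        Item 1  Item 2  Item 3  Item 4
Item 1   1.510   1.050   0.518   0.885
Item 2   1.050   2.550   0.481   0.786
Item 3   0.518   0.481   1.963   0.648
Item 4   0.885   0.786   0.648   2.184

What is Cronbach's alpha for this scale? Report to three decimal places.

Cronbach's alpha = 0.687

sum of item variances = 1.510 + 2.550 + 1.963 + 2.184 = 8.207
Sum of the distinct covariances = 4.368
Var(T) = 8.207 + 2 × 4.368 = 16.943
α = (k/(k−1))·(1 − sum of item variances/Var(T)) = (4/3)·(1 − 8.207/16.943) = 0.687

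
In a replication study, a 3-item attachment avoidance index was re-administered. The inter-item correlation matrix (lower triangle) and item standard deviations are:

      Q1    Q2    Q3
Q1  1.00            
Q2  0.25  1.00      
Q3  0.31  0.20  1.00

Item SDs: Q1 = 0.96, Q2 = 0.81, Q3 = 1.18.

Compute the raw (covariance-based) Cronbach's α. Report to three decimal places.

Σσ²ᵢ = 0.96² + 0.81² + 1.18² = 2.9701
Covariances σ_ij = r_ij · s_i · s_j:
  σ(Q1,Q2) = 0.25 × 0.96 × 0.81 = 0.1944
  σ(Q1,Q3) = 0.31 × 0.96 × 1.18 = 0.3512
  σ(Q2,Q3) = 0.20 × 0.81 × 1.18 = 0.1912
σ²_T = Σσ²ᵢ + 2·Σσ_ij = 2.9701 + 2 × 0.7368 = 4.4437
α = (3/2)·(1 − 2.9701/4.4437) = 0.497

α = 0.497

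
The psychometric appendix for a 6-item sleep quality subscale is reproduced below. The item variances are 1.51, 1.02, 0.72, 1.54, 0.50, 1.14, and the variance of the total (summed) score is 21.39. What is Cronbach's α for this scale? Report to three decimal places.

sum of item variances = 1.51 + 1.02 + 0.72 + 1.54 + 0.50 + 1.14 = 6.43
α = (k/(k−1))·(1 − sum of item variances/σ²_total) = (6/5)·(1 − 6.43/21.39) = 0.839

Cronbach's α = 0.839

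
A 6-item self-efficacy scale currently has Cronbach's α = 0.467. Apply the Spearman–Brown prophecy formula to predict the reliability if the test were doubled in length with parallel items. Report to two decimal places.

predicted reliability = 0.64

Length factor m = 2
α' = m·α / (1 + (m−1)·α)
   = 2 × 0.467 / (1 + (2 − 1) × 0.467)
   = 0.9340 / 1.4670 = 0.64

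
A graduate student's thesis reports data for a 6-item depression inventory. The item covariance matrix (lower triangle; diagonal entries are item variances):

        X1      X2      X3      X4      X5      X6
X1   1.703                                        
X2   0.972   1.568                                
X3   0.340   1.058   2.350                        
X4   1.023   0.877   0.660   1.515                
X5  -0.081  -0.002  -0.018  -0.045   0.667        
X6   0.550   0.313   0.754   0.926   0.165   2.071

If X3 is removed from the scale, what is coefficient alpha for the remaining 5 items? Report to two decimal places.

coefficient alpha = 0.69

Remaining items: X1, X2, X4, X5, X6 (k = 5).
Σσ²ᵢ = 1.703 + 1.568 + 1.515 + 0.667 + 2.071 = 7.524
Var(T) = 7.524 + 2 × 4.698 = 16.920
α (item deleted) = (5/4)·(1 − 7.524/16.920) = 0.69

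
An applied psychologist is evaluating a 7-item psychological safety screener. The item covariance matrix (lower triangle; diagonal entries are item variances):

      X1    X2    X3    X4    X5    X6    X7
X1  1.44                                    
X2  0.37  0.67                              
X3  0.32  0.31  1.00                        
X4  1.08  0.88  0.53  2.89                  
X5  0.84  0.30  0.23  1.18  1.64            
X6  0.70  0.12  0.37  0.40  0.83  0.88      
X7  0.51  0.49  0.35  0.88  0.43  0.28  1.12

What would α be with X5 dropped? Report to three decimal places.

α = 0.786

Remaining items: X1, X2, X3, X4, X6, X7 (k = 6).
Σσᵢ² = 1.44 + 0.67 + 1.00 + 2.89 + 0.88 + 1.12 = 8.00
total variance = 8.00 + 2 × 7.59 = 23.18
α (item deleted) = (6/5)·(1 − 8.00/23.18) = 0.786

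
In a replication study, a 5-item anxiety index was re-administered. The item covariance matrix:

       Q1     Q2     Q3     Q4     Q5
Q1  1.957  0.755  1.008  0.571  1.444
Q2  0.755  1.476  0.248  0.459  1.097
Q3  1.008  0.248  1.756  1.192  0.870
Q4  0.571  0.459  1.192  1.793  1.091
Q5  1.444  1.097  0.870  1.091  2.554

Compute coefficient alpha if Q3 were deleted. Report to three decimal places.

Remaining items: Q1, Q2, Q4, Q5 (k = 4).
Σσ²ᵢ = 1.957 + 1.476 + 1.793 + 2.554 = 7.780
total variance = 7.780 + 2 × 5.417 = 18.614
α (item deleted) = (4/3)·(1 − 7.780/18.614) = 0.776

coefficient alpha = 0.776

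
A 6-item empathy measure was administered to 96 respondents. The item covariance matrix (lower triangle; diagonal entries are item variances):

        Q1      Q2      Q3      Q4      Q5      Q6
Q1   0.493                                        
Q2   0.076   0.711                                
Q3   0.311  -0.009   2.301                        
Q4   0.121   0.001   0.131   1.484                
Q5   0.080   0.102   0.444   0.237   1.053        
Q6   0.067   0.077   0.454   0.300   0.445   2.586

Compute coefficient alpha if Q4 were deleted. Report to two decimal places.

Remaining items: Q1, Q2, Q3, Q5, Q6 (k = 5).
sum of item variances = 0.493 + 0.711 + 2.301 + 1.053 + 2.586 = 7.144
total variance = 7.144 + 2 × 2.047 = 11.238
α (item deleted) = (5/4)·(1 − 7.144/11.238) = 0.46

coefficient alpha = 0.46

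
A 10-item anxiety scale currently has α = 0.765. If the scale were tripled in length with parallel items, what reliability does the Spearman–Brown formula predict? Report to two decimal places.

Length factor m = 3
α' = m·α / (1 + (m−1)·α)
   = 3 × 0.765 / (1 + (3 − 1) × 0.765)
   = 2.2950 / 2.5300 = 0.91

predicted reliability = 0.91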